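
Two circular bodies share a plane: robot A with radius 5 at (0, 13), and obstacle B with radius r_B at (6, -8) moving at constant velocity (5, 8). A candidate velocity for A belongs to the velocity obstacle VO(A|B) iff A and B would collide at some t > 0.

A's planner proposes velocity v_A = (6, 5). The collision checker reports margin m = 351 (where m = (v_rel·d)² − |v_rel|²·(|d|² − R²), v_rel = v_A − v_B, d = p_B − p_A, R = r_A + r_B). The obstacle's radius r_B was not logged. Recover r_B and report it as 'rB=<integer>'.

m = 351
d = (6, -21);  v_rel = (1, -3),  |v_rel|² = 10
v_rel×d = (1)·(-21) − (-3)·(6) = -3
since m = R²·10 − (-3)²:  R² = (9 + 351) / 10 = 36
R = √36 = 6  ⇒  r_B = 6 − 5 = 1

rB=1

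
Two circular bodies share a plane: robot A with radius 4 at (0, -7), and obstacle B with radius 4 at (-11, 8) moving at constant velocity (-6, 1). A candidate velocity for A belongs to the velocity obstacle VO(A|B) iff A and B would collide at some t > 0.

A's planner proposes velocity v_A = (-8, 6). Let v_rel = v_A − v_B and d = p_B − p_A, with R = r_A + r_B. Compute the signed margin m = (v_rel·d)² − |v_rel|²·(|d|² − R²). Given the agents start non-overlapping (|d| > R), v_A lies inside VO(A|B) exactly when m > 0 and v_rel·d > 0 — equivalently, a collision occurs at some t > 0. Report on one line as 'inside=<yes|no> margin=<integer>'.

d = (-11, 15),  |d|² = 346;  R = 4+4 = 8,  c = 346−8² = 282
v_rel = (-2, 5),  |v_rel|² = 29;  v_rel·d = (-2)·(-11) + (5)·(15) = 97
29·t² − 194·t + 282 = 0  ⇒  m = 97² − 29·282 = 1231
m = 1231 > 0,  v_rel·d = 97 > 0  ⇒  inside

inside=yes margin=1231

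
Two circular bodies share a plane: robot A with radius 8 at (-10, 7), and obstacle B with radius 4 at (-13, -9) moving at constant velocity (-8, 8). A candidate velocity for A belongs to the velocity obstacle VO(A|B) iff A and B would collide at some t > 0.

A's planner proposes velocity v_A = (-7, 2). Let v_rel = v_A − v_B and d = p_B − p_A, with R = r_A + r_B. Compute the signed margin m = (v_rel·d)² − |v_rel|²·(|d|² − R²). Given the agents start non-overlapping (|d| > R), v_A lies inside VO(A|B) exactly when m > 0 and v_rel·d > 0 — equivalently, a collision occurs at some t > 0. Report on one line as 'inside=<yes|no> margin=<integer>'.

d = (-3, -16),  |d|² = 265;  R = 8+4 = 12,  c = 265−12² = 121
v_rel = (1, -6),  |v_rel|² = 37;  v_rel·d = (1)·(-3) + (-6)·(-16) = 93
37·t² − 186·t + 121 = 0  ⇒  m = 93² − 37·121 = 4172
m = 4172 > 0,  v_rel·d = 93 > 0  ⇒  inside

inside=yes margin=4172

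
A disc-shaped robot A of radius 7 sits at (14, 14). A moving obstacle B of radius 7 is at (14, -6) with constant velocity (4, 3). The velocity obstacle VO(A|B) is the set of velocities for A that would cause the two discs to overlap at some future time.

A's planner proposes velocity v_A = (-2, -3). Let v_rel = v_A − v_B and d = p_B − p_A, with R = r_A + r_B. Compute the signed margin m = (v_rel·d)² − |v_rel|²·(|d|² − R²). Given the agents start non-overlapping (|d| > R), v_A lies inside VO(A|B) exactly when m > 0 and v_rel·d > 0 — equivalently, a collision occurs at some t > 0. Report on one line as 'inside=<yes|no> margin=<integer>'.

d = (0, -20),  |d|² = 400;  R = 7+7 = 14,  c = 400−14² = 204
v_rel = (-6, -6),  |v_rel|² = 72;  v_rel·d = (-6)·(0) + (-6)·(-20) = 120
72·t² − 240·t + 204 = 0  ⇒  m = 120² − 72·204 = -288
m = -288 < 0,  v_rel·d = 120 > 0  ⇒  outside

inside=no margin=-288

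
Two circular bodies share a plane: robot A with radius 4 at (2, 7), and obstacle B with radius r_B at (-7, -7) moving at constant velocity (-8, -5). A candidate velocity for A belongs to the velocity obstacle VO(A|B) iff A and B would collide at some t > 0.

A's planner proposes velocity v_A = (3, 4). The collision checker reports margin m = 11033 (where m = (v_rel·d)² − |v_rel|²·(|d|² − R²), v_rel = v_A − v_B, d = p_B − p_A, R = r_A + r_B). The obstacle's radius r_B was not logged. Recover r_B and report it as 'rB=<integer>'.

m = 11033
d = (-9, -14);  v_rel = (11, 9),  |v_rel|² = 202
v_rel×d = (11)·(-14) − (9)·(-9) = -73
since m = R²·202 − (-73)²:  R² = (5329 + 11033) / 202 = 81
R = √81 = 9  ⇒  r_B = 9 − 4 = 5

rB=5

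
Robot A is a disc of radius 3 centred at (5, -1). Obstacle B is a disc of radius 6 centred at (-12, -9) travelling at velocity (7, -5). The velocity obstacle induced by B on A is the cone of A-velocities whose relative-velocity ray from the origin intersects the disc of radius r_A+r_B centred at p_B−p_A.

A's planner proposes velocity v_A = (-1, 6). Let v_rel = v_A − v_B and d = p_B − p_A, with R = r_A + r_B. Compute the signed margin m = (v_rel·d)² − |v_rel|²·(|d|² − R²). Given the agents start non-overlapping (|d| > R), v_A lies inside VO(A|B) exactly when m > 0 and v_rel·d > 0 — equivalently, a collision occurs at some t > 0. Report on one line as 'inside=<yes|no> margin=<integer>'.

d = (-17, -8),  |d|² = 353;  R = 3+6 = 9,  c = 353−9² = 272
v_rel = (-8, 11),  |v_rel|² = 185;  v_rel·d = (-8)·(-17) + (11)·(-8) = 48
185·t² − 96·t + 272 = 0  ⇒  m = 48² − 185·272 = -48016
m = -48016 < 0,  v_rel·d = 48 > 0  ⇒  outside

inside=no margin=-48016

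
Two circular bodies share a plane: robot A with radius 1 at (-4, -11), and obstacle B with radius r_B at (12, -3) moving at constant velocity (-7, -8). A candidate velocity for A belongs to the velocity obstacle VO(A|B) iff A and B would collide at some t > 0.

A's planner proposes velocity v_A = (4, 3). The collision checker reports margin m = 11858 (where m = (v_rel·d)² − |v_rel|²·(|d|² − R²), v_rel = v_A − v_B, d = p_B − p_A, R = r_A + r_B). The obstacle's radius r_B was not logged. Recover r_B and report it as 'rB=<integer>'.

m = 11858
d = (16, 8);  v_rel = (11, 11),  |v_rel|² = 242
v_rel×d = (11)·(8) − (11)·(16) = -88
since m = R²·242 − (-88)²:  R² = (7744 + 11858) / 242 = 81
R = √81 = 9  ⇒  r_B = 9 − 1 = 8

rB=8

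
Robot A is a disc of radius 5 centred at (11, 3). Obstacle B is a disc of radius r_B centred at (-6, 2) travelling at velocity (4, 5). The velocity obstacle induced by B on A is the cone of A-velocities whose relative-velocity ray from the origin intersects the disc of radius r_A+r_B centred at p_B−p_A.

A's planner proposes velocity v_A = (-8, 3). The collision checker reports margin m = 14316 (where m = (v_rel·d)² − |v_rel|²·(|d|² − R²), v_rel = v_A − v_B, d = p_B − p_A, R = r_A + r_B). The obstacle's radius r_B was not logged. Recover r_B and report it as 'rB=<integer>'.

m = 14316
d = (-17, -1);  v_rel = (-12, -2),  |v_rel|² = 148
v_rel×d = (-12)·(-1) − (-2)·(-17) = -22
since m = R²·148 − (-22)²:  R² = (484 + 14316) / 148 = 100
R = √100 = 10  ⇒  r_B = 10 − 5 = 5

rB=5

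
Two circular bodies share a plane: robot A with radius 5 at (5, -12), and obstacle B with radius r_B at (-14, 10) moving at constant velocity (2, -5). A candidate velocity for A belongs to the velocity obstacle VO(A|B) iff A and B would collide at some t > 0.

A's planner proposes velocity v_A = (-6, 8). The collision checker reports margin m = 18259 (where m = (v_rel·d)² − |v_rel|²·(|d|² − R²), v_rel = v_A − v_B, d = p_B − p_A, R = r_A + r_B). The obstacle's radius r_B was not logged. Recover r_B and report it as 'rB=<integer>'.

m = 18259
d = (-19, 22);  v_rel = (-8, 13),  |v_rel|² = 233
v_rel×d = (-8)·(22) − (13)·(-19) = 71
since m = R²·233 − 71²:  R² = (5041 + 18259) / 233 = 100
R = √100 = 10  ⇒  r_B = 10 − 5 = 5

rB=5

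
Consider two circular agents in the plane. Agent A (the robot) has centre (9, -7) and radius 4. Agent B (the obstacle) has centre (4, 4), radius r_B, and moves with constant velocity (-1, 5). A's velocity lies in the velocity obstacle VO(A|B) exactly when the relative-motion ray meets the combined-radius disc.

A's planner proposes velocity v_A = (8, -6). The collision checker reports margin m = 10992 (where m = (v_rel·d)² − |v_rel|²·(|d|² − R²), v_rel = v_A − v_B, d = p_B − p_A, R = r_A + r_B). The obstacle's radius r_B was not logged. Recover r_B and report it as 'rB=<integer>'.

m = 10992
d = (-5, 11);  v_rel = (9, -11),  |v_rel|² = 202
v_rel×d = (9)·(11) − (-11)·(-5) = 44
since m = R²·202 − 44²:  R² = (1936 + 10992) / 202 = 64
R = √64 = 8  ⇒  r_B = 8 − 4 = 4

rB=4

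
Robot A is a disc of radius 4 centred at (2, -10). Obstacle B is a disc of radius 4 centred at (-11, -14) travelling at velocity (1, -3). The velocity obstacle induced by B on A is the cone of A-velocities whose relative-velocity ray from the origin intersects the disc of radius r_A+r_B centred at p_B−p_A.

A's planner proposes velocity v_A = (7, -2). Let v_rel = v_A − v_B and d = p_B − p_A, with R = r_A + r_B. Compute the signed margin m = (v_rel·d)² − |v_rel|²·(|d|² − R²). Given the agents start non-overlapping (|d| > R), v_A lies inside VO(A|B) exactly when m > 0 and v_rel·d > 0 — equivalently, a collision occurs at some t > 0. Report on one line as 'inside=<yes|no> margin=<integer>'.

d = (-13, -4),  |d|² = 185;  R = 4+4 = 8,  c = 185−8² = 121
v_rel = (6, 1),  |v_rel|² = 37;  v_rel·d = (6)·(-13) + (1)·(-4) = -82
37·t² + 164·t + 121 = 0  ⇒  m = (-82)² − 37·121 = 2247
m = 2247 > 0,  v_rel·d = -82 < 0  ⇒  outside

inside=no margin=2247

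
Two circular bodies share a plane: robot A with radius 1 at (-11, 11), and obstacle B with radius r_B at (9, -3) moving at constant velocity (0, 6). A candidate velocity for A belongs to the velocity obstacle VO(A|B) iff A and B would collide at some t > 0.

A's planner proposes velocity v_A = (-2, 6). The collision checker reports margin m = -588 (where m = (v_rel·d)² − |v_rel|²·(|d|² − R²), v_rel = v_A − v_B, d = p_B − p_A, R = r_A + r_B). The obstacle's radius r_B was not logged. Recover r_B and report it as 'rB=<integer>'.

m = -588
d = (20, -14);  v_rel = (-2, 0),  |v_rel|² = 4
v_rel×d = (-2)·(-14) − (0)·(20) = 28
since m = R²·4 − 28²:  R² = (784 + -588) / 4 = 49
R = √49 = 7  ⇒  r_B = 7 − 1 = 6

rB=6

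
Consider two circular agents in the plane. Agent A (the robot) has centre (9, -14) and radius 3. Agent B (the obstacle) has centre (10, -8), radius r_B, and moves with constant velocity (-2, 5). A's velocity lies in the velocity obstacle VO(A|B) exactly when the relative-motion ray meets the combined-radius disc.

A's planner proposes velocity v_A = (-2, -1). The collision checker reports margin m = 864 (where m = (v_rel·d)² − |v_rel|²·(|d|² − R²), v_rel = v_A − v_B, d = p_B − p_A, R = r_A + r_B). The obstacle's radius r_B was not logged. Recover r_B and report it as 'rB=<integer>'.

m = 864
d = (1, 6);  v_rel = (0, -6),  |v_rel|² = 36
v_rel×d = (0)·(6) − (-6)·(1) = 6
since m = R²·36 − 6²:  R² = (36 + 864) / 36 = 25
R = √25 = 5  ⇒  r_B = 5 − 3 = 2

rB=2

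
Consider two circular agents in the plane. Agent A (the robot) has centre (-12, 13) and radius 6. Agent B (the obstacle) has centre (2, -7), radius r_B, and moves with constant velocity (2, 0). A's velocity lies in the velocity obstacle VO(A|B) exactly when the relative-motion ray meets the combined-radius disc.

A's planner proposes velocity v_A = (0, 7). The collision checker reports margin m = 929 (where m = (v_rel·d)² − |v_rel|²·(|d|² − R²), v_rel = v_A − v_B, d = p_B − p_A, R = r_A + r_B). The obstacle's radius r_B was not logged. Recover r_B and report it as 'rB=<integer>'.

m = 929
d = (14, -20);  v_rel = (-2, 7),  |v_rel|² = 53
v_rel×d = (-2)·(-20) − (7)·(14) = -58
since m = R²·53 − (-58)²:  R² = (3364 + 929) / 53 = 81
R = √81 = 9  ⇒  r_B = 9 − 6 = 3

rB=3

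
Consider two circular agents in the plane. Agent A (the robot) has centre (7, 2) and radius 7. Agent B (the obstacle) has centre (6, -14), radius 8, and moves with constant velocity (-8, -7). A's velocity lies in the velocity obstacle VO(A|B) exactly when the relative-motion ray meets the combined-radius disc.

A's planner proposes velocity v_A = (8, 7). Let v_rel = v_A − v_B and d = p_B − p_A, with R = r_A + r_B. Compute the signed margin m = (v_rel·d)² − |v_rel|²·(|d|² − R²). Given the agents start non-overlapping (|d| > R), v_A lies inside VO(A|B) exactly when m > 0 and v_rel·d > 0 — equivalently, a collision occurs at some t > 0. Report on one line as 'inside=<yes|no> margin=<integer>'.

d = (-1, -16),  |d|² = 257;  R = 7+8 = 15,  c = 257−15² = 32
v_rel = (16, 14),  |v_rel|² = 452;  v_rel·d = (16)·(-1) + (14)·(-16) = -240
452·t² + 480·t + 32 = 0  ⇒  m = (-240)² − 452·32 = 43136
m = 43136 > 0,  v_rel·d = -240 < 0  ⇒  outside

inside=no margin=43136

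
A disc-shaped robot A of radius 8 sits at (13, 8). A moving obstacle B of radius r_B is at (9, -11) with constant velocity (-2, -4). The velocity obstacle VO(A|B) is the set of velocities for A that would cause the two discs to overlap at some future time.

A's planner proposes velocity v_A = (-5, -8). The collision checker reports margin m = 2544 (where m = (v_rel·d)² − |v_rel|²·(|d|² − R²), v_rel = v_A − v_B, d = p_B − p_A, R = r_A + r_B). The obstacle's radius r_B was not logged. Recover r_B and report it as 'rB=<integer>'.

m = 2544
d = (-4, -19);  v_rel = (-3, -4),  |v_rel|² = 25
v_rel×d = (-3)·(-19) − (-4)·(-4) = 41
since m = R²·25 − 41²:  R² = (1681 + 2544) / 25 = 169
R = √169 = 13  ⇒  r_B = 13 − 8 = 5

rB=5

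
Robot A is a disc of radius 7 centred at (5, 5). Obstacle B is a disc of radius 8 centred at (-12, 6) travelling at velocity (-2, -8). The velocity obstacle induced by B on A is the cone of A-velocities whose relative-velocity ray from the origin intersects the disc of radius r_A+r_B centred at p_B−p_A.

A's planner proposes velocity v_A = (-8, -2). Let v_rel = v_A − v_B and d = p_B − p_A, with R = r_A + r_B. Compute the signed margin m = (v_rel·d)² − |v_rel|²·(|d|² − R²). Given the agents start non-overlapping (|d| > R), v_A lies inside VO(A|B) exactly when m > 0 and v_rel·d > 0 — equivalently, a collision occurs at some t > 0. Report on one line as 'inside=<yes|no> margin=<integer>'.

d = (-17, 1),  |d|² = 290;  R = 7+8 = 15,  c = 290−15² = 65
v_rel = (-6, 6),  |v_rel|² = 72;  v_rel·d = (-6)·(-17) + (6)·(1) = 108
72·t² − 216·t + 65 = 0  ⇒  m = 108² − 72·65 = 6984
m = 6984 > 0,  v_rel·d = 108 > 0  ⇒  inside

inside=yes margin=6984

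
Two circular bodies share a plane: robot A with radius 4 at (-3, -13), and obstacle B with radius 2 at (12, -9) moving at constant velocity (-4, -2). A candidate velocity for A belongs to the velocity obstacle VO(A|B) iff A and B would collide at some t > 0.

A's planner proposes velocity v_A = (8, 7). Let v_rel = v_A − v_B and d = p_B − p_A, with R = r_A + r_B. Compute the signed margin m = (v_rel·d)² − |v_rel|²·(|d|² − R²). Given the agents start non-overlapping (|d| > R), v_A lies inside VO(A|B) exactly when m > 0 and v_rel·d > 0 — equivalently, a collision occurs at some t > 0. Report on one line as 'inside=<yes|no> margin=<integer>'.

d = (15, 4),  |d|² = 241;  R = 4+2 = 6,  c = 241−6² = 205
v_rel = (12, 9),  |v_rel|² = 225;  v_rel·d = (12)·(15) + (9)·(4) = 216
225·t² − 432·t + 205 = 0  ⇒  m = 216² − 225·205 = 531
m = 531 > 0,  v_rel·d = 216 > 0  ⇒  inside

inside=yes margin=531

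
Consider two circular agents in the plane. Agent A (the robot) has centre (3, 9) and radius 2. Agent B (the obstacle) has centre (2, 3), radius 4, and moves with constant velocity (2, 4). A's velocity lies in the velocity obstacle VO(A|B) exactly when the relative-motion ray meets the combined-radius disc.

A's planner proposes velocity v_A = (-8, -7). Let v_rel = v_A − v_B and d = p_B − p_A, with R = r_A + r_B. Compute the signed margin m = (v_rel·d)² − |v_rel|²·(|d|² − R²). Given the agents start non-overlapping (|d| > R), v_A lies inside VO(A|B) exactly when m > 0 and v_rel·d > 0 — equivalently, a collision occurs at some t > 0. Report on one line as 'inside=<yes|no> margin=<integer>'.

d = (-1, -6),  |d|² = 37;  R = 2+4 = 6,  c = 37−6² = 1
v_rel = (-10, -11),  |v_rel|² = 221;  v_rel·d = (-10)·(-1) + (-11)·(-6) = 76
221·t² − 152·t + 1 = 0  ⇒  m = 76² − 221·1 = 5555
m = 5555 > 0,  v_rel·d = 76 > 0  ⇒  inside

inside=yes margin=5555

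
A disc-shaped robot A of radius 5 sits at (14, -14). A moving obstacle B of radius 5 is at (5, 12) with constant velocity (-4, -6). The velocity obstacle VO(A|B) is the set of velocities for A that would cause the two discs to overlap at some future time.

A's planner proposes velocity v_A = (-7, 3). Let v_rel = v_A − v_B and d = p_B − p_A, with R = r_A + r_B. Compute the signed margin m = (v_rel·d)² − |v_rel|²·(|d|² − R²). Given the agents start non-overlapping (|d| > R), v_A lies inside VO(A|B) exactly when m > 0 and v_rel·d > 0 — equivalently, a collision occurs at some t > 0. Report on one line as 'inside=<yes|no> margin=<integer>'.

d = (-9, 26),  |d|² = 757;  R = 5+5 = 10,  c = 757−10² = 657
v_rel = (-3, 9),  |v_rel|² = 90;  v_rel·d = (-3)·(-9) + (9)·(26) = 261
90·t² − 522·t + 657 = 0  ⇒  m = 261² − 90·657 = 8991
m = 8991 > 0,  v_rel·d = 261 > 0  ⇒  inside

inside=yes margin=8991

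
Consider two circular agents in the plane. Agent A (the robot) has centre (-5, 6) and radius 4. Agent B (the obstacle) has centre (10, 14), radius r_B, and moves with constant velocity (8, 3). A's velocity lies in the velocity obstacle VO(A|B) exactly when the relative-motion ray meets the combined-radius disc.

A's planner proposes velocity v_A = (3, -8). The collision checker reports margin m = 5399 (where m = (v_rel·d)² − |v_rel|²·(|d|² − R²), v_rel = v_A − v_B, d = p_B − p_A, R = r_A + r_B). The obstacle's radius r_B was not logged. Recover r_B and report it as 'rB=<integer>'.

m = 5399
d = (15, 8);  v_rel = (-5, -11),  |v_rel|² = 146
v_rel×d = (-5)·(8) − (-11)·(15) = 125
since m = R²·146 − 125²:  R² = (15625 + 5399) / 146 = 144
R = √144 = 12  ⇒  r_B = 12 − 4 = 8

rB=8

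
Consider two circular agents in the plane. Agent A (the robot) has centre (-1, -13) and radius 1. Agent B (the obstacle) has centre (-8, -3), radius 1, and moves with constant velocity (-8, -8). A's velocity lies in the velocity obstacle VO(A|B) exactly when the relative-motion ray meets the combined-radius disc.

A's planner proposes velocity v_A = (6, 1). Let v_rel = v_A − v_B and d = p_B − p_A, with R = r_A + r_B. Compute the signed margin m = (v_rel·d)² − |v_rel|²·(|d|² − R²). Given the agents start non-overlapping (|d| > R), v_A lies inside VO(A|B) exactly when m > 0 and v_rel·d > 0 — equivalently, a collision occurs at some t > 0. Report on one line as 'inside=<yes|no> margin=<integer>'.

d = (-7, 10),  |d|² = 149;  R = 1+1 = 2,  c = 149−2² = 145
v_rel = (14, 9),  |v_rel|² = 277;  v_rel·d = (14)·(-7) + (9)·(10) = -8
277·t² + 16·t + 145 = 0  ⇒  m = (-8)² − 277·145 = -40101
m = -40101 < 0,  v_rel·d = -8 < 0  ⇒  outside

inside=no margin=-40101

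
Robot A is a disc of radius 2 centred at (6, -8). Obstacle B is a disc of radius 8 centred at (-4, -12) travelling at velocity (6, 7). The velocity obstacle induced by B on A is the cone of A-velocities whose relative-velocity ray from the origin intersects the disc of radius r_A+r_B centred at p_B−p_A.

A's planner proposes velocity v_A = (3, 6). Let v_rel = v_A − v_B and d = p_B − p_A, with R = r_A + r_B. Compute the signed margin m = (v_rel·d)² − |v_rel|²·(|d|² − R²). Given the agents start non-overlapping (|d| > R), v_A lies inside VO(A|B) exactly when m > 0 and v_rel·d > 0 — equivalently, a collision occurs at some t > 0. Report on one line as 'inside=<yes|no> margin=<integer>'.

d = (-10, -4),  |d|² = 116;  R = 2+8 = 10,  c = 116−10² = 16
v_rel = (-3, -1),  |v_rel|² = 10;  v_rel·d = (-3)·(-10) + (-1)·(-4) = 34
10·t² − 68·t + 16 = 0  ⇒  m = 34² − 10·16 = 996
m = 996 > 0,  v_rel·d = 34 > 0  ⇒  inside

inside=yes margin=996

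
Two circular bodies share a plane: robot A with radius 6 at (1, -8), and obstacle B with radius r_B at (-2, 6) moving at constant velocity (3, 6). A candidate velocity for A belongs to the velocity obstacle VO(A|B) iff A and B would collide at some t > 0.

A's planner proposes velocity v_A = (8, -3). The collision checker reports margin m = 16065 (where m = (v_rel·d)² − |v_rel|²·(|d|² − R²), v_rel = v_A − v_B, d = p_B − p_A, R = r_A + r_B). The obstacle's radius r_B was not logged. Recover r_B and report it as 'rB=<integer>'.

m = 16065
d = (-3, 14);  v_rel = (5, -9),  |v_rel|² = 106
v_rel×d = (5)·(14) − (-9)·(-3) = 43
since m = R²·106 − 43²:  R² = (1849 + 16065) / 106 = 169
R = √169 = 13  ⇒  r_B = 13 − 6 = 7

rB=7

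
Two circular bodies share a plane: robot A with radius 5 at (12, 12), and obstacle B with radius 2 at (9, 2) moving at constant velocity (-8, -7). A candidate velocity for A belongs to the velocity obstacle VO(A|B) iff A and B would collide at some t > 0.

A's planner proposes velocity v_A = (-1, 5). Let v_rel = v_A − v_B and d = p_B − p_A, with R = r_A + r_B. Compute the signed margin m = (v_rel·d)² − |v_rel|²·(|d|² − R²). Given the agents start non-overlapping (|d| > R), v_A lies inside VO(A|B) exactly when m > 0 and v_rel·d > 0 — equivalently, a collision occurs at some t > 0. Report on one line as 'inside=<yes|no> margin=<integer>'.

d = (-3, -10),  |d|² = 109;  R = 5+2 = 7,  c = 109−7² = 60
v_rel = (7, 12),  |v_rel|² = 193;  v_rel·d = (7)·(-3) + (12)·(-10) = -141
193·t² + 282·t + 60 = 0  ⇒  m = (-141)² − 193·60 = 8301
m = 8301 > 0,  v_rel·d = -141 < 0  ⇒  outside

inside=no margin=8301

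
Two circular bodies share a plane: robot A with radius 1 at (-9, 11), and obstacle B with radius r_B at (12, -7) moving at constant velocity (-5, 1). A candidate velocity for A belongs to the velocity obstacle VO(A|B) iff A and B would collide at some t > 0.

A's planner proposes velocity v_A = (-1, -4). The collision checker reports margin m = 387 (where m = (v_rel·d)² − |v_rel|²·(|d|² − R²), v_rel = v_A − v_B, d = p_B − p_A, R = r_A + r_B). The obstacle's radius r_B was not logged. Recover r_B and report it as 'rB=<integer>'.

m = 387
d = (21, -18);  v_rel = (4, -5),  |v_rel|² = 41
v_rel×d = (4)·(-18) − (-5)·(21) = 33
since m = R²·41 − 33²:  R² = (1089 + 387) / 41 = 36
R = √36 = 6  ⇒  r_B = 6 − 1 = 5

rB=5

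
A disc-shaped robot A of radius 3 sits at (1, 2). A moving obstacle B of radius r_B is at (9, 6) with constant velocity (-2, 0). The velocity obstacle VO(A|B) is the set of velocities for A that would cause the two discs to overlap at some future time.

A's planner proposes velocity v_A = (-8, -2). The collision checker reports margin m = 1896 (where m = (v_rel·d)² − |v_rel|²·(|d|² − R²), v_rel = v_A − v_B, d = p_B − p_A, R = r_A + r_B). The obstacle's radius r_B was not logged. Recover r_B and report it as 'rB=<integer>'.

m = 1896
d = (8, 4);  v_rel = (-6, -2),  |v_rel|² = 40
v_rel×d = (-6)·(4) − (-2)·(8) = -8
since m = R²·40 − (-8)²:  R² = (64 + 1896) / 40 = 49
R = √49 = 7  ⇒  r_B = 7 − 3 = 4

rB=4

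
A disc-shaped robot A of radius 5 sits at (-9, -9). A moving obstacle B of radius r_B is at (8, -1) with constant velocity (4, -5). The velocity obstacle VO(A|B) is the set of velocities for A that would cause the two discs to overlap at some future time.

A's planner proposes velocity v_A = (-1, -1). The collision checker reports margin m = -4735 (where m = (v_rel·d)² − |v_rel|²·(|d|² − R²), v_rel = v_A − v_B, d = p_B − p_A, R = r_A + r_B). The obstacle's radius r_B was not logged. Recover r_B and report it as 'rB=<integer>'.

m = -4735
d = (17, 8);  v_rel = (-5, 4),  |v_rel|² = 41
v_rel×d = (-5)·(8) − (4)·(17) = -108
since m = R²·41 − (-108)²:  R² = (11664 + -4735) / 41 = 169
R = √169 = 13  ⇒  r_B = 13 − 5 = 8

rB=8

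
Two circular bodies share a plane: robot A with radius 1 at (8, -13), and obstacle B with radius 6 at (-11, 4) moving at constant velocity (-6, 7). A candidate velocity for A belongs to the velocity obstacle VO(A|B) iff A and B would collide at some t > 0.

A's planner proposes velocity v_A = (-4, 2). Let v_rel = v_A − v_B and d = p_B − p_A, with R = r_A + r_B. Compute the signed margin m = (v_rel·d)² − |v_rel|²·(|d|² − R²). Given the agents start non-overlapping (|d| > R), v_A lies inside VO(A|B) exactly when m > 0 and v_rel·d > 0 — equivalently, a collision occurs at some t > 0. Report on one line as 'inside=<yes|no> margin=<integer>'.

d = (-19, 17),  |d|² = 650;  R = 1+6 = 7,  c = 650−7² = 601
v_rel = (2, -5),  |v_rel|² = 29;  v_rel·d = (2)·(-19) + (-5)·(17) = -123
29·t² + 246·t + 601 = 0  ⇒  m = (-123)² − 29·601 = -2300
m = -2300 < 0,  v_rel·d = -123 < 0  ⇒  outside

inside=no margin=-2300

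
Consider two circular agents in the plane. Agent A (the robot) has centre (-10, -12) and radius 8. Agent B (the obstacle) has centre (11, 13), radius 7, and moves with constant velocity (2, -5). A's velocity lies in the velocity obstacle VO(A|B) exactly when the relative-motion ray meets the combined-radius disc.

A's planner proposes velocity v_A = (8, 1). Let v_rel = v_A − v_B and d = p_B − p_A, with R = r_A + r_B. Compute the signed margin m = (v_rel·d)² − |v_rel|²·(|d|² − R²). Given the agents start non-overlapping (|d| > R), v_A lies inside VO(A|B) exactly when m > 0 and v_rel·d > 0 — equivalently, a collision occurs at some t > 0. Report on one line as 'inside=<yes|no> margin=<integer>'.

d = (21, 25),  |d|² = 1066;  R = 8+7 = 15,  c = 1066−15² = 841
v_rel = (6, 6),  |v_rel|² = 72;  v_rel·d = (6)·(21) + (6)·(25) = 276
72·t² − 552·t + 841 = 0  ⇒  m = 276² − 72·841 = 15624
m = 15624 > 0,  v_rel·d = 276 > 0  ⇒  inside

inside=yes margin=15624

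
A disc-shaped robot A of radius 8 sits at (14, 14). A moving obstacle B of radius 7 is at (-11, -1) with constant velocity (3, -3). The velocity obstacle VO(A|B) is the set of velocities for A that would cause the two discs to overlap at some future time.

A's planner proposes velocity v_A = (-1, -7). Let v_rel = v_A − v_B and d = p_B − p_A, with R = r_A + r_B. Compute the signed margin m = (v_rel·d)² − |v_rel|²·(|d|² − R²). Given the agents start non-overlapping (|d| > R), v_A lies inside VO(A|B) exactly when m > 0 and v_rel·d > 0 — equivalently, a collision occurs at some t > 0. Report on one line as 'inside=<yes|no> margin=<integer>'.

d = (-25, -15),  |d|² = 850;  R = 8+7 = 15,  c = 850−15² = 625
v_rel = (-4, -4),  |v_rel|² = 32;  v_rel·d = (-4)·(-25) + (-4)·(-15) = 160
32·t² − 320·t + 625 = 0  ⇒  m = 160² − 32·625 = 5600
m = 5600 > 0,  v_rel·d = 160 > 0  ⇒  inside

inside=yes margin=5600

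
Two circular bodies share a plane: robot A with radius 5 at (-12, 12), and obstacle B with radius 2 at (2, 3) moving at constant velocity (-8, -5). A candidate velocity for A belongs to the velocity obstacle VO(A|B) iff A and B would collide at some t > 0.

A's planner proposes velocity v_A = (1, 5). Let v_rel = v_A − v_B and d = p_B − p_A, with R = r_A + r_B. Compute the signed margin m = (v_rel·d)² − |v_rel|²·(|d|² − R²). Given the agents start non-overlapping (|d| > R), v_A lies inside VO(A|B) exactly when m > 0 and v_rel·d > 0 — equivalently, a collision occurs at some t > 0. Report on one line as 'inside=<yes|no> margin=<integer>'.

d = (14, -9),  |d|² = 277;  R = 5+2 = 7,  c = 277−7² = 228
v_rel = (9, 10),  |v_rel|² = 181;  v_rel·d = (9)·(14) + (10)·(-9) = 36
181·t² − 72·t + 228 = 0  ⇒  m = 36² − 181·228 = -39972
m = -39972 < 0,  v_rel·d = 36 > 0  ⇒  outside

inside=no margin=-39972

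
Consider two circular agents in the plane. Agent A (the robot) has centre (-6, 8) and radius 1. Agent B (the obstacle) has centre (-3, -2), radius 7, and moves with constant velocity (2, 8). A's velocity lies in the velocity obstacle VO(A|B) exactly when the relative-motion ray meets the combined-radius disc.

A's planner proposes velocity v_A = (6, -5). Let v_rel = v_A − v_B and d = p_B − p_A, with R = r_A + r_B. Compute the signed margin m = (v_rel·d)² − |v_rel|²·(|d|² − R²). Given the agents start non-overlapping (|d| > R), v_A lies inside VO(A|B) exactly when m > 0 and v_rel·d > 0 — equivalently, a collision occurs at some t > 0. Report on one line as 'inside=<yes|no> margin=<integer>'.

d = (3, -10),  |d|² = 109;  R = 1+7 = 8,  c = 109−8² = 45
v_rel = (4, -13),  |v_rel|² = 185;  v_rel·d = (4)·(3) + (-13)·(-10) = 142
185·t² − 284·t + 45 = 0  ⇒  m = 142² − 185·45 = 11839
m = 11839 > 0,  v_rel·d = 142 > 0  ⇒  inside

inside=yes margin=11839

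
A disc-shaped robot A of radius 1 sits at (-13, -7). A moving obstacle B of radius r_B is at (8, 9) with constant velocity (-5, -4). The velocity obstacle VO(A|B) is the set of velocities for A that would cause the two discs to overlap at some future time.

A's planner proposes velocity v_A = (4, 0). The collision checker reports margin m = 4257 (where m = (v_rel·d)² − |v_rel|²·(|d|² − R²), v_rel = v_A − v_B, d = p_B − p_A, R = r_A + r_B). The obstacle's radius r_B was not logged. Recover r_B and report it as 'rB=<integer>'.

m = 4257
d = (21, 16);  v_rel = (9, 4),  |v_rel|² = 97
v_rel×d = (9)·(16) − (4)·(21) = 60
since m = R²·97 − 60²:  R² = (3600 + 4257) / 97 = 81
R = √81 = 9  ⇒  r_B = 9 − 1 = 8

rB=8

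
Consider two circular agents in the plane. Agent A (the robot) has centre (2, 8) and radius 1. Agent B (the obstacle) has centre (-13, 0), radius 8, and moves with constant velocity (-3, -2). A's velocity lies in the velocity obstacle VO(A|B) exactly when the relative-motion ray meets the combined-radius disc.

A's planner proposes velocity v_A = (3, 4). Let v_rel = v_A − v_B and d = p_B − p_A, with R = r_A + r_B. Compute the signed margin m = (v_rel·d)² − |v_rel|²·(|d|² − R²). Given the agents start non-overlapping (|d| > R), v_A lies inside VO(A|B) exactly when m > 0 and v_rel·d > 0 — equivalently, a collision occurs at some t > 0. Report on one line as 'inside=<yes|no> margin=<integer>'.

d = (-15, -8),  |d|² = 289;  R = 1+8 = 9,  c = 289−9² = 208
v_rel = (6, 6),  |v_rel|² = 72;  v_rel·d = (6)·(-15) + (6)·(-8) = -138
72·t² + 276·t + 208 = 0  ⇒  m = (-138)² − 72·208 = 4068
m = 4068 > 0,  v_rel·d = -138 < 0  ⇒  outside

inside=no margin=4068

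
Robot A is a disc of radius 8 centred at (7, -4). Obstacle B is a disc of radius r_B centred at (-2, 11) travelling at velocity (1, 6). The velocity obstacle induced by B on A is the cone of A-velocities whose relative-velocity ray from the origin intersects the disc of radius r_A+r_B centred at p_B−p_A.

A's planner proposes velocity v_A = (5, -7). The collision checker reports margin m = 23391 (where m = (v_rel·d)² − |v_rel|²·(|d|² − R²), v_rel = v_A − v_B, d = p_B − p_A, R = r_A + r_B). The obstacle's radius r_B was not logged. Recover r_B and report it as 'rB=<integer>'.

m = 23391
d = (-9, 15);  v_rel = (4, -13),  |v_rel|² = 185
v_rel×d = (4)·(15) − (-13)·(-9) = -57
since m = R²·185 − (-57)²:  R² = (3249 + 23391) / 185 = 144
R = √144 = 12  ⇒  r_B = 12 − 8 = 4

rB=4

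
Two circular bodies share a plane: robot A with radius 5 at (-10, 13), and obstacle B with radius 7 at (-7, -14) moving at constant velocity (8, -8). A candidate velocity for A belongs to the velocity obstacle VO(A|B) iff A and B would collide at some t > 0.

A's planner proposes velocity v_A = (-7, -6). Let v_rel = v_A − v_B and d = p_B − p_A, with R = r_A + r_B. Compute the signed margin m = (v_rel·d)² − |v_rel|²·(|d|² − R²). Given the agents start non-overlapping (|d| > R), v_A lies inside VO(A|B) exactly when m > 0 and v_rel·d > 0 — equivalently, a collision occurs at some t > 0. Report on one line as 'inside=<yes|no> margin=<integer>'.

d = (3, -27),  |d|² = 738;  R = 5+7 = 12,  c = 738−12² = 594
v_rel = (-15, 2),  |v_rel|² = 229;  v_rel·d = (-15)·(3) + (2)·(-27) = -99
229·t² + 198·t + 594 = 0  ⇒  m = (-99)² − 229·594 = -126225
m = -126225 < 0,  v_rel·d = -99 < 0  ⇒  outside

inside=no margin=-126225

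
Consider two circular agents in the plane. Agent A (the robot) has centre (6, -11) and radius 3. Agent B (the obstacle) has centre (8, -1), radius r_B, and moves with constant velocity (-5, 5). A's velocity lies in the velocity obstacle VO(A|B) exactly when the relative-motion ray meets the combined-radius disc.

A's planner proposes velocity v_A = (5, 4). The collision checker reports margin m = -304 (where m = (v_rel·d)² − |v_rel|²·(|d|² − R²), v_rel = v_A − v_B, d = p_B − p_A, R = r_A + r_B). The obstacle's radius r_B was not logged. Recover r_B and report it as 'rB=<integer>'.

m = -304
d = (2, 10);  v_rel = (10, -1),  |v_rel|² = 101
v_rel×d = (10)·(10) − (-1)·(2) = 102
since m = R²·101 − 102²:  R² = (10404 + -304) / 101 = 100
R = √100 = 10  ⇒  r_B = 10 − 3 = 7

rB=7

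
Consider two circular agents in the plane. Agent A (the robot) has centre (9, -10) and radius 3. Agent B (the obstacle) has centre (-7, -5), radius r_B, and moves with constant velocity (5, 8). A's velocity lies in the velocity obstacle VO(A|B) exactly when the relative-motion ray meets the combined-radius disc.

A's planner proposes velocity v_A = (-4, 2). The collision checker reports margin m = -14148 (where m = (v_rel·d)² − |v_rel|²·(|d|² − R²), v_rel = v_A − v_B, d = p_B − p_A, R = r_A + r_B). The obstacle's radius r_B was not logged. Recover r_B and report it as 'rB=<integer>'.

m = -14148
d = (-16, 5);  v_rel = (-9, -6),  |v_rel|² = 117
v_rel×d = (-9)·(5) − (-6)·(-16) = -141
since m = R²·117 − (-141)²:  R² = (19881 + -14148) / 117 = 49
R = √49 = 7  ⇒  r_B = 7 − 3 = 4

rB=4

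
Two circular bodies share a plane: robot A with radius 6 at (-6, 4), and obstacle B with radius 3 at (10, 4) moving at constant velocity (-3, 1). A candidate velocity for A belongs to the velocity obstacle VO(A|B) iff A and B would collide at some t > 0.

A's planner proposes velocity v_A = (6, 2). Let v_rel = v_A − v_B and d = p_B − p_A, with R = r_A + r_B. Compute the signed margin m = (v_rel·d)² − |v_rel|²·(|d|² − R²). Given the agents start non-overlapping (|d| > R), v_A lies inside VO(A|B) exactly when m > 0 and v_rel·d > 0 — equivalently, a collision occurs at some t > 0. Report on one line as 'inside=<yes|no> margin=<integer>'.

d = (16, 0),  |d|² = 256;  R = 6+3 = 9,  c = 256−9² = 175
v_rel = (9, 1),  |v_rel|² = 82;  v_rel·d = (9)·(16) + (1)·(0) = 144
82·t² − 288·t + 175 = 0  ⇒  m = 144² − 82·175 = 6386
m = 6386 > 0,  v_rel·d = 144 > 0  ⇒  inside

inside=yes margin=6386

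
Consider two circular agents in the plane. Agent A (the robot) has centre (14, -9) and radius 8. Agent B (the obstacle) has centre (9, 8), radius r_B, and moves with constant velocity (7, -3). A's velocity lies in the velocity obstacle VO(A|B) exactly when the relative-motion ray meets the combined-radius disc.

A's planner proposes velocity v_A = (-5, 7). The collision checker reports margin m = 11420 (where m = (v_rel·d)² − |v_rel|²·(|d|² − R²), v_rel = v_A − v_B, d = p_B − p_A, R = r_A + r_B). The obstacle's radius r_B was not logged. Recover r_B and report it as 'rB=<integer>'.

m = 11420
d = (-5, 17);  v_rel = (-12, 10),  |v_rel|² = 244
v_rel×d = (-12)·(17) − (10)·(-5) = -154
since m = R²·244 − (-154)²:  R² = (23716 + 11420) / 244 = 144
R = √144 = 12  ⇒  r_B = 12 − 8 = 4

rB=4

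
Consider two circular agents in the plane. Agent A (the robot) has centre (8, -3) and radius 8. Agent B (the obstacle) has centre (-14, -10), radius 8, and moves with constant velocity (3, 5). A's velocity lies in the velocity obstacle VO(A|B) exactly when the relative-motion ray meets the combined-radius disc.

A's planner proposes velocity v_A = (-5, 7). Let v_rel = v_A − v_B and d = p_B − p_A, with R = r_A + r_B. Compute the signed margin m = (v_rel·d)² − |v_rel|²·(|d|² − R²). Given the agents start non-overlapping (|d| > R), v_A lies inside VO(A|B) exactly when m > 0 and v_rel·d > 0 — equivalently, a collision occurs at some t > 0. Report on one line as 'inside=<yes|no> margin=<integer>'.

d = (-22, -7),  |d|² = 533;  R = 8+8 = 16,  c = 533−16² = 277
v_rel = (-8, 2),  |v_rel|² = 68;  v_rel·d = (-8)·(-22) + (2)·(-7) = 162
68·t² − 324·t + 277 = 0  ⇒  m = 162² − 68·277 = 7408
m = 7408 > 0,  v_rel·d = 162 > 0  ⇒  inside

inside=yes margin=7408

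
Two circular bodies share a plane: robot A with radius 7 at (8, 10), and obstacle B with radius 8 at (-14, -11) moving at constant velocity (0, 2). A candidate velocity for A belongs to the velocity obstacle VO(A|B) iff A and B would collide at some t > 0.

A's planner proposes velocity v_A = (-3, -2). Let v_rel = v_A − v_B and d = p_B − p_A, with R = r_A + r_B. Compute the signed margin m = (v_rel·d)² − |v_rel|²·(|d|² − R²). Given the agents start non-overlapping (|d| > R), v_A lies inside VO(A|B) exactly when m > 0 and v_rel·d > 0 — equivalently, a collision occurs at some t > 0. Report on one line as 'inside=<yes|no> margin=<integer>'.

d = (-22, -21),  |d|² = 925;  R = 7+8 = 15,  c = 925−15² = 700
v_rel = (-3, -4),  |v_rel|² = 25;  v_rel·d = (-3)·(-22) + (-4)·(-21) = 150
25·t² − 300·t + 700 = 0  ⇒  m = 150² − 25·700 = 5000
m = 5000 > 0,  v_rel·d = 150 > 0  ⇒  inside

inside=yes margin=5000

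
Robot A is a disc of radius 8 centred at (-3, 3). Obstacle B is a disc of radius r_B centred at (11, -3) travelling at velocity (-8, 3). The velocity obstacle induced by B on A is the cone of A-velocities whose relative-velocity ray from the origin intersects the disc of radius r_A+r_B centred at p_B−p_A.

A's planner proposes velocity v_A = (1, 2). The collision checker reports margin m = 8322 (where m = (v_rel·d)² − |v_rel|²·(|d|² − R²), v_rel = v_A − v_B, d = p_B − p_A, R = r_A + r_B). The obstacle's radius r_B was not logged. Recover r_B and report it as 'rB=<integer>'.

m = 8322
d = (14, -6);  v_rel = (9, -1),  |v_rel|² = 82
v_rel×d = (9)·(-6) − (-1)·(14) = -40
since m = R²·82 − (-40)²:  R² = (1600 + 8322) / 82 = 121
R = √121 = 11  ⇒  r_B = 11 − 8 = 3

rB=3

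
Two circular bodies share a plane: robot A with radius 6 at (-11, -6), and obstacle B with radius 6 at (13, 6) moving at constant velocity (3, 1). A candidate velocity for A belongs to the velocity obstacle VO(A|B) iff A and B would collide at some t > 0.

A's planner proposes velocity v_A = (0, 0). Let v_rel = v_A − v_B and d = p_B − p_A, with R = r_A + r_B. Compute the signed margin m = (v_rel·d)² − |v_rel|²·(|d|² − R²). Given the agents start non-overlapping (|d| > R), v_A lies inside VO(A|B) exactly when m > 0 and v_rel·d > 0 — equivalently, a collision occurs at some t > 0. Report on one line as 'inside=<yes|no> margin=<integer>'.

d = (24, 12),  |d|² = 720;  R = 6+6 = 12,  c = 720−12² = 576
v_rel = (-3, -1),  |v_rel|² = 10;  v_rel·d = (-3)·(24) + (-1)·(12) = -84
10·t² + 168·t + 576 = 0  ⇒  m = (-84)² − 10·576 = 1296
m = 1296 > 0,  v_rel·d = -84 < 0  ⇒  outside

inside=no margin=1296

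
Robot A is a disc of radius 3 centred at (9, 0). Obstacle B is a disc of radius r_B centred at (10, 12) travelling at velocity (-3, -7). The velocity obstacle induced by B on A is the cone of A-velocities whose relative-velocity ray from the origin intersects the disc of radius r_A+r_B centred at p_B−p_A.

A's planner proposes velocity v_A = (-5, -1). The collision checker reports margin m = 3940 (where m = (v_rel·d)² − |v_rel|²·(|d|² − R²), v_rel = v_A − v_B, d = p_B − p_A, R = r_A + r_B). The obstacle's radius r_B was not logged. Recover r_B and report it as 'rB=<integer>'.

m = 3940
d = (1, 12);  v_rel = (-2, 6),  |v_rel|² = 40
v_rel×d = (-2)·(12) − (6)·(1) = -30
since m = R²·40 − (-30)²:  R² = (900 + 3940) / 40 = 121
R = √121 = 11  ⇒  r_B = 11 − 3 = 8

rB=8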